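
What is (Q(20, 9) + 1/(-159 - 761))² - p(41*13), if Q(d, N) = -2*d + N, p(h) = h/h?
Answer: 812601041/846400 ≈ 960.07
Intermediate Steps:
p(h) = 1
Q(d, N) = N - 2*d
(Q(20, 9) + 1/(-159 - 761))² - p(41*13) = ((9 - 2*20) + 1/(-159 - 761))² - 1*1 = ((9 - 40) + 1/(-920))² - 1 = (-31 - 1/920)² - 1 = (-28521/920)² - 1 = 813447441/846400 - 1 = 812601041/846400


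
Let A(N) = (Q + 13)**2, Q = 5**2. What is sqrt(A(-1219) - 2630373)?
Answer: I*sqrt(2628929) ≈ 1621.4*I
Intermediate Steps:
Q = 25
A(N) = 1444 (A(N) = (25 + 13)**2 = 38**2 = 1444)
sqrt(A(-1219) - 2630373) = sqrt(1444 - 2630373) = sqrt(-2628929) = I*sqrt(2628929)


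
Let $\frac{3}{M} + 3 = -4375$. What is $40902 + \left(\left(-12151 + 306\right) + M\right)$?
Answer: $\frac{127211543}{4378} \approx 29057.0$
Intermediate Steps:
$M = - \frac{3}{4378}$ ($M = \frac{3}{-3 - 4375} = \frac{3}{-4378} = 3 \left(- \frac{1}{4378}\right) = - \frac{3}{4378} \approx -0.00068524$)
$40902 + \left(\left(-12151 + 306\right) + M\right) = 40902 + \left(\left(-12151 + 306\right) - \frac{3}{4378}\right) = 40902 - \frac{51857413}{4378} = \frac{127211543}{4378}$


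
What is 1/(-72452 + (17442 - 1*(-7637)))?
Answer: -1/47373 ≈ -2.1109e-5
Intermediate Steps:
1/(-72452 + (17442 - 1*(-7637))) = 1/(-72452 + (17442 + 7637)) = 1/(-72452 + 25079) = 1/(-47373) = -1/47373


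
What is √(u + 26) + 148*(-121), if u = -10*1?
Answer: -17904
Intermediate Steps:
u = -10
√(u + 26) + 148*(-121) = √(-10 + 26) + 148*(-121) = √16 - 17908 = 4 - 17908 = -17904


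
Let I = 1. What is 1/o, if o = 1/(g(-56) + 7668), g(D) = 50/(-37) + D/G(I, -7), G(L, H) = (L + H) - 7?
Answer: 3689730/481 ≈ 7671.0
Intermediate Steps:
G(L, H) = -7 + H + L (G(L, H) = (H + L) - 7 = -7 + H + L)
g(D) = -50/37 - D/13 (g(D) = 50/(-37) + D/(-7 - 7 + 1) = 50*(-1/37) + D/(-13) = -50/37 + D*(-1/13) = -50/37 - D/13)
o = 481/3689730 (o = 1/((-50/37 - 1/13*(-56)) + 7668) = 1/((-50/37 + 56/13) + 7668) = 1/(1422/481 + 7668) = 1/(3689730/481) = 481/3689730 ≈ 0.00013036)
1/o = 1/(481/3689730) = 3689730/481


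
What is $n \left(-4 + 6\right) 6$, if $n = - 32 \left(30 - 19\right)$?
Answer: $-4224$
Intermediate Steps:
$n = -352$ ($n = \left(-32\right) 11 = -352$)
$n \left(-4 + 6\right) 6 = - 352 \left(-4 + 6\right) 6 = - 352 \cdot 2 \cdot 6 = \left(-352\right) 12 = -4224$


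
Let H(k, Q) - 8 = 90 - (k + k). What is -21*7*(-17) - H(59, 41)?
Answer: 2519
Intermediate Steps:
H(k, Q) = 98 - 2*k (H(k, Q) = 8 + (90 - (k + k)) = 8 + (90 - 2*k) = 98 - 2*k)
-21*7*(-17) - H(59, 41) = -21*7*(-17) - (98 - 2*59) = -147*(-17) - (98 - 118) = 2499 - 1*(-20) = 2499 + 20 = 2519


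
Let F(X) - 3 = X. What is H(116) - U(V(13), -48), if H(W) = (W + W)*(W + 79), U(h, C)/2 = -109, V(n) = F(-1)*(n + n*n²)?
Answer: 45458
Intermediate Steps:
F(X) = 3 + X
V(n) = 2*n + 2*n³ (V(n) = (3 - 1)*(n + n*n²) = 2*(n + n³) = 2*n + 2*n³)
U(h, C) = -218 (U(h, C) = 2*(-109) = -218)
H(W) = 2*W*(79 + W) (H(W) = (2*W)*(79 + W) = 2*W*(79 + W))
H(116) - U(V(13), -48) = 2*116*(79 + 116) - 1*(-218) = 2*116*195 + 218 = 45240 + 218 = 45458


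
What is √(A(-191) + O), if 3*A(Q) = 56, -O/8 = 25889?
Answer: 4*I*√116490/3 ≈ 455.08*I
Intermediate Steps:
O = -207112 (O = -8*25889 = -207112)
A(Q) = 56/3 (A(Q) = (⅓)*56 = 56/3)
√(A(-191) + O) = √(56/3 - 207112) = √(-621280/3) = 4*I*√116490/3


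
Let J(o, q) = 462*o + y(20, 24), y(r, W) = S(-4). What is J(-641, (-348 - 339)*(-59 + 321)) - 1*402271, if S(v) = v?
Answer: -698417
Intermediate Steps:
y(r, W) = -4
J(o, q) = -4 + 462*o (J(o, q) = 462*o - 4 = -4 + 462*o)
J(-641, (-348 - 339)*(-59 + 321)) - 1*402271 = (-4 + 462*(-641)) - 1*402271 = (-4 - 296142) - 402271 = -296146 - 402271 = -698417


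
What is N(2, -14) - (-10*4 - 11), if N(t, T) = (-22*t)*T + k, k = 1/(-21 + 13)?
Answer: 5335/8 ≈ 666.88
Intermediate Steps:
k = -⅛ (k = 1/(-8) = -⅛ ≈ -0.12500)
N(t, T) = -⅛ - 22*T*t (N(t, T) = (-22*t)*T - ⅛ = -22*T*t - ⅛ = -⅛ - 22*T*t)
N(2, -14) - (-10*4 - 11) = (-⅛ - 22*(-14)*2) - (-10*4 - 11) = (-⅛ + 616) - (-40 - 11) = 4927/8 - 1*(-51) = 4927/8 + 51 = 5335/8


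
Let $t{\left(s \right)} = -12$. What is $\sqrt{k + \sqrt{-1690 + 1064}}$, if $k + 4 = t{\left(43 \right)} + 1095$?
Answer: $\sqrt{1079 + i \sqrt{626}} \approx 32.85 + 0.3808 i$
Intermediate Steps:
$k = 1079$ ($k = -4 + \left(-12 + 1095\right) = -4 + 1083 = 1079$)
$\sqrt{k + \sqrt{-1690 + 1064}} = \sqrt{1079 + \sqrt{-1690 + 1064}} = \sqrt{1079 + \sqrt{-626}} = \sqrt{1079 + i \sqrt{626}}$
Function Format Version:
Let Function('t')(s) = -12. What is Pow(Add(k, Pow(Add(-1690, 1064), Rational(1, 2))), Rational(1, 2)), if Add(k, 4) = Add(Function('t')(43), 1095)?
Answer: Pow(Add(1079, Mul(I, Pow(626, Rational(1, 2)))), Rational(1, 2)) ≈ Add(32.850, Mul(0.3808, I))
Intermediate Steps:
k = 1079 (k = Add(-4, Add(-12, 1095)) = Add(-4, 1083) = 1079)
Pow(Add(k, Pow(Add(-1690, 1064), Rational(1, 2))), Rational(1, 2)) = Pow(Add(1079, Pow(Add(-1690, 1064), Rational(1, 2))), Rational(1, 2)) = Pow(Add(1079, Pow(-626, Rational(1, 2))), Rational(1, 2)) = Pow(Add(1079, Mul(I, Pow(626, Rational(1, 2)))), Rational(1, 2))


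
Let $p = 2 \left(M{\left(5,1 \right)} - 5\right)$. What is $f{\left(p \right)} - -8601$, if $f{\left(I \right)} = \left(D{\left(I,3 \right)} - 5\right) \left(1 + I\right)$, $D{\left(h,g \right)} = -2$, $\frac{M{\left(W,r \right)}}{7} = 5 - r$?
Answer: $8272$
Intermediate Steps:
$M{\left(W,r \right)} = 35 - 7 r$ ($M{\left(W,r \right)} = 7 \left(5 - r\right) = 35 - 7 r$)
$p = 46$ ($p = 2 \left(\left(35 - 7\right) - 5\right) = 2 \left(28 - 5\right) = 2 \cdot 23 = 46$)
$f{\left(I \right)} = -7 - 7 I$ ($f{\left(I \right)} = \left(-2 - 5\right) \left(1 + I\right) = - 7 \left(1 + I\right) = -7 - 7 I$)
$f{\left(p \right)} - -8601 = \left(-7 - 322\right) - -8601 = \left(-7 - 322\right) + 8601 = -329 + 8601 = 8272$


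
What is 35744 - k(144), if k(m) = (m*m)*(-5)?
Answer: 139424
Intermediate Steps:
k(m) = -5*m² (k(m) = m²*(-5) = -5*m²)
35744 - k(144) = 35744 - (-5)*144² = 35744 - (-5)*20736 = 35744 - 1*(-103680) = 35744 + 103680 = 139424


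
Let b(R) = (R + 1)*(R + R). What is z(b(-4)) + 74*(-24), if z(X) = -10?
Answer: -1786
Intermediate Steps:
b(R) = 2*R*(1 + R) (b(R) = (1 + R)*(2*R) = 2*R*(1 + R))
z(b(-4)) + 74*(-24) = -10 + 74*(-24) = -10 - 1776 = -1786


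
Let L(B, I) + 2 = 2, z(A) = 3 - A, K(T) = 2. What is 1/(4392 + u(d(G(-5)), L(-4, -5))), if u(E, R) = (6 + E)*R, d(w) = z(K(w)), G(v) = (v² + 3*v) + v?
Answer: 1/4392 ≈ 0.00022769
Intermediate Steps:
G(v) = v² + 4*v
L(B, I) = 0 (L(B, I) = -2 + 2 = 0)
d(w) = 1 (d(w) = 3 - 1*2 = 3 - 2 = 1)
u(E, R) = R*(6 + E)
1/(4392 + u(d(G(-5)), L(-4, -5))) = 1/(4392 + 0*(6 + 1)) = 1/(4392 + 0*7) = 1/(4392 + 0) = 1/4392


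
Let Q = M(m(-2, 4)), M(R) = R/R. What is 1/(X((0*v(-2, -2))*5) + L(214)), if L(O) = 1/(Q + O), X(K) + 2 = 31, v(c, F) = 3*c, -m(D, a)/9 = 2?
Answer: 215/6236 ≈ 0.034477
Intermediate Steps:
m(D, a) = -18 (m(D, a) = -9*2 = -18)
M(R) = 1
Q = 1
X(K) = 29 (X(K) = -2 + 31 = 29)
L(O) = 1/(1 + O)
1/(X((0*v(-2, -2))*5) + L(214)) = 1/(29 + 1/(1 + 214)) = 1/(29 + 1/215) = 1/(6236/215) = 215/6236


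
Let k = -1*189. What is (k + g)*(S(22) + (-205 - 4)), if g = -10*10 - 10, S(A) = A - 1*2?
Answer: 56511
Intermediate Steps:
S(A) = -2 + A (S(A) = A - 2 = -2 + A)
k = -189
g = -110 (g = -100 - 10 = -110)
(k + g)*(S(22) + (-205 - 4)) = (-189 - 110)*((-2 + 22) + (-205 - 4)) = -299*(20 - 209) = -299*(-189) = 56511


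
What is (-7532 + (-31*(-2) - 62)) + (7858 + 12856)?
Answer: 13182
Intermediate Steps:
(-7532 + (-31*(-2) - 62)) + (7858 + 12856) = (-7532 + (62 - 62)) + 20714 = (-7532 + 0) + 20714 = -7532 + 20714 = 13182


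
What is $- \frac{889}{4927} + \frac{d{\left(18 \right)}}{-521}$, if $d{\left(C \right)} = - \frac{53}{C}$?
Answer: $- \frac{8075911}{46205406} \approx -0.17478$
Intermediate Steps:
$- \frac{889}{4927} + \frac{d{\left(18 \right)}}{-521} = - \frac{889}{4927} + \frac{\left(-53\right) \frac{1}{18}}{-521} = \left(-889\right) \frac{1}{4927} + \left(-53\right) \frac{1}{18} \left(- \frac{1}{521}\right) = - \frac{889}{4927} - - \frac{53}{9378} = - \frac{889}{4927} + \frac{53}{9378} = - \frac{8075911}{46205406}$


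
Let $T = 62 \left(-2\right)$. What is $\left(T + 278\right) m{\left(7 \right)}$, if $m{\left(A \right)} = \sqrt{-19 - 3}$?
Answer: $154 i \sqrt{22} \approx 722.32 i$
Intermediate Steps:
$m{\left(A \right)} = i \sqrt{22}$ ($m{\left(A \right)} = \sqrt{-22} = i \sqrt{22}$)
$T = -124$
$\left(T + 278\right) m{\left(7 \right)} = \left(-124 + 278\right) i \sqrt{22} = 154 i \sqrt{22}$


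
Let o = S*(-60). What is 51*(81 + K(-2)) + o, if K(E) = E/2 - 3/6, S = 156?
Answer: -10611/2 ≈ -5305.5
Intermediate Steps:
K(E) = -½ + E/2 (K(E) = E*(½) - 3*⅙ = E/2 - ½ = -½ + E/2)
o = -9360 (o = 156*(-60) = -9360)
51*(81 + K(-2)) + o = 51*(81 + (-½ + (½)*(-2))) - 9360 = 51*(81 + (-½ - 1)) - 9360 = 51*(81 - 3/2) - 9360 = 51*(159/2) - 9360 = 8109/2 - 9360 = -10611/2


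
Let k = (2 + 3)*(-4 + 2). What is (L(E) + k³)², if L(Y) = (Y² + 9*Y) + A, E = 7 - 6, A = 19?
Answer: 942841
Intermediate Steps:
E = 1
k = -10 (k = 5*(-2) = -10)
L(Y) = 19 + Y² + 9*Y (L(Y) = (Y² + 9*Y) + 19 = 19 + Y² + 9*Y)
(L(E) + k³)² = ((19 + 1² + 9*1) + (-10)³)² = ((19 + 1 + 9) - 1000)² = (29 - 1000)² = (-971)² = 942841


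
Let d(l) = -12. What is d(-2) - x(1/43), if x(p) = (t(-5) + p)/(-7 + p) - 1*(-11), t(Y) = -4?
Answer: -2357/100 ≈ -23.570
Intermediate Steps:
x(p) = 11 + (-4 + p)/(-7 + p) (x(p) = (-4 + p)/(-7 + p) - 1*(-11) = (-4 + p)/(-7 + p) + 11 = 11 + (-4 + p)/(-7 + p))
d(-2) - x(1/43) = -12 - 3*(-27 + 4/43)/(-7 + 1/43) = -12 - 3*(-27 + 4*(1/43))/(-7 + 1/43) = -12 - 3*(-27 + 4/43)/(-300/43) = -12 - 3*(-43)*(-1157)/(300*43) = -12 - 1*1157/100 = -12 - 1157/100 = -2357/100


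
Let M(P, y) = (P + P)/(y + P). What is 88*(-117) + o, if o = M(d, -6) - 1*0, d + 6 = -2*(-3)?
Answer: -10296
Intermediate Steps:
d = 0 (d = -6 - 2*(-3) = -6 + 6 = 0)
M(P, y) = 2*P/(P + y) (M(P, y) = (2*P)/(P + y) = 2*P/(P + y))
o = 0 (o = 2*0/(0 - 6) - 1*0 = 2*0/(-6) + 0 = 2*0*(-⅙) + 0 = 0 + 0 = 0)
88*(-117) + o = 88*(-117) + 0 = -10296 + 0 = -10296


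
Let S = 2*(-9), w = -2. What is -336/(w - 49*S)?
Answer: -21/55 ≈ -0.38182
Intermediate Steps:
S = -18
-336/(w - 49*S) = -336/(-2 - 49*(-18)) = -336/(-2 + 882) = -336/880 = -336*1/880 = -21/55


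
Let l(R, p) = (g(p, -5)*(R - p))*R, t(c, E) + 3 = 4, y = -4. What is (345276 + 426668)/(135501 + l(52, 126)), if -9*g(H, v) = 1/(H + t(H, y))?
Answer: 882331992/154881491 ≈ 5.6968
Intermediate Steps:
t(c, E) = 1 (t(c, E) = -3 + 4 = 1)
g(H, v) = -1/(9*(1 + H)) (g(H, v) = -1/(9*(H + 1)) = -1/(9*(1 + H)))
l(R, p) = -R*(R - p)/(9 + 9*p) (l(R, p) = ((-1/(9 + 9*p))*(R - p))*R = (-(R - p)/(9 + 9*p))*R = -R*(R - p)/(9 + 9*p))
(345276 + 426668)/(135501 + l(52, 126)) = (345276 + 426668)/(135501 + (⅑)*52*(126 - 1*52)/(1 + 126)) = 771944/(135501 + (⅑)*52*(126 - 52)/127) = 771944/(135501 + (⅑)*52*(1/127)*74) = 771944/(135501 + 3848/1143) = 771944/(154881491/1143) = 771944*(1143/154881491) = 882331992/154881491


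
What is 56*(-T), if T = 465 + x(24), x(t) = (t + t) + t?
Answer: -30072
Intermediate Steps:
x(t) = 3*t (x(t) = 2*t + t = 3*t)
T = 537 (T = 465 + 3*24 = 465 + 72 = 537)
56*(-T) = 56*(-1*537) = 56*(-537) = -30072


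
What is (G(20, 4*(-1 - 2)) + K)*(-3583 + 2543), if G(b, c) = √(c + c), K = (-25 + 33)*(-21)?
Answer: 174720 - 2080*I*√6 ≈ 1.7472e+5 - 5094.9*I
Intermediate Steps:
K = -168 (K = 8*(-21) = -168)
G(b, c) = √2*√c (G(b, c) = √(2*c) = √2*√c)
(G(20, 4*(-1 - 2)) + K)*(-3583 + 2543) = (√2*√(4*(-1 - 2)) - 168)*(-3583 + 2543) = (√2*√(4*(-3)) - 168)*(-1040) = (√2*√(-12) - 168)*(-1040) = (√2*(2*I*√3) - 168)*(-1040) = (2*I*√6 - 168)*(-1040) = (-168 + 2*I*√6)*(-1040) = 174720 - 2080*I*√6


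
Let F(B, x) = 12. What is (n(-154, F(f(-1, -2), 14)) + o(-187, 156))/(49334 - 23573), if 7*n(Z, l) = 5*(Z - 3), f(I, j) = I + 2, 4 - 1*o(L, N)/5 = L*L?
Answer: -1224560/180327 ≈ -6.7908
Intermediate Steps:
o(L, N) = 20 - 5*L² (o(L, N) = 20 - 5*L*L = 20 - 5*L²)
f(I, j) = 2 + I
n(Z, l) = -15/7 + 5*Z/7 (n(Z, l) = (5*(Z - 3))/7 = (5*(-3 + Z))/7 = (-15 + 5*Z)/7 = -15/7 + 5*Z/7)
(n(-154, F(f(-1, -2), 14)) + o(-187, 156))/(49334 - 23573) = ((-15/7 + (5/7)*(-154)) + (20 - 5*(-187)²))/(49334 - 23573) = ((-15/7 - 110) + (20 - 5*34969))/25761 = (-785/7 + (20 - 174845))*(1/25761) = (-785/7 - 174825)*(1/25761) = -1224560/7*1/25761 = -1224560/180327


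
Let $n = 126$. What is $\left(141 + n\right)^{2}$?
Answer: $71289$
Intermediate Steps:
$\left(141 + n\right)^{2} = \left(141 + 126\right)^{2} = 267^{2} = 71289$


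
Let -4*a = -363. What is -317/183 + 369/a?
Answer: 51679/22143 ≈ 2.3339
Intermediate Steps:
a = 363/4 (a = -1/4*(-363) = 363/4 ≈ 90.750)
-317/183 + 369/a = -317/183 + 369/(363/4) = -317*1/183 + 369*(4/363) = -317/183 + 492/121 = 51679/22143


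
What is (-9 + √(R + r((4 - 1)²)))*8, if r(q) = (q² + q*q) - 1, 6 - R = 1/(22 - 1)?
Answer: -72 + 8*√73626/21 ≈ 31.368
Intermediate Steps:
R = 125/21 (R = 6 - 1/(22 - 1) = 6 - 1/21 = 125/21 ≈ 5.9524)
r(q) = -1 + 2*q² (r(q) = (q² + q²) - 1 = 2*q² - 1 = -1 + 2*q²)
(-9 + √(R + r((4 - 1)²)))*8 = (-9 + √(125/21 + (-1 + 2*((4 - 1)²)²)))*8 = (-9 + √(125/21 + (-1 + 2*(3²)²)))*8 = (-9 + √(125/21 + (-1 + 2*9²)))*8 = (-9 + √(125/21 + (-1 + 2*81)))*8 = (-9 + √(125/21 + (-1 + 162)))*8 = (-9 + √(125/21 + 161))*8 = (-9 + √(3506/21))*8 = (-9 + √73626/21)*8 = -72 + 8*√73626/21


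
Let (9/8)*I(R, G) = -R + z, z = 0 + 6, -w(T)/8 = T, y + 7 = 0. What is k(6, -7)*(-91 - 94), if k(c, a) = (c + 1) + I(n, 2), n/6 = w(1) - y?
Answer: -9805/3 ≈ -3268.3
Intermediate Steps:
y = -7 (y = -7 + 0 = -7)
w(T) = -8*T
n = -6 (n = 6*(-8*1 - 1*(-7)) = 6*(-8 + 7) = 6*(-1) = -6)
z = 6
I(R, G) = 16/3 - 8*R/9 (I(R, G) = 8*(-R + 6)/9 = 8*(6 - R)/9 = 16/3 - 8*R/9)
k(c, a) = 35/3 + c (k(c, a) = (c + 1) + (16/3 - 8/9*(-6)) = (1 + c) + (16/3 + 16/3) = (1 + c) + 32/3 = 35/3 + c)
k(6, -7)*(-91 - 94) = (35/3 + 6)*(-91 - 94) = (53/3)*(-185) = -9805/3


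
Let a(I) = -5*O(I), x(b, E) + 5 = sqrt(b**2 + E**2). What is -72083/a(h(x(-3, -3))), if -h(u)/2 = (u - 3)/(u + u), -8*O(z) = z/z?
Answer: -576664/5 ≈ -1.1533e+5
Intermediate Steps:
x(b, E) = -5 + sqrt(E**2 + b**2) (x(b, E) = -5 + sqrt(b**2 + E**2) = -5 + sqrt(E**2 + b**2))
O(z) = -1/8 (O(z) = -z/(8*z) = -1/8*1 = -1/8)
h(u) = -(-3 + u)/u (h(u) = -2*(u - 3)/(u + u) = -2*(-3 + u)/(2*u) = -2*(-3 + u)*1/(2*u) = -(-3 + u)/u)
a(I) = 5/8 (a(I) = -5*(-1/8) = 5/8)
-72083/a(h(x(-3, -3))) = -72083/5/8 = -72083*8/5 = -576664/5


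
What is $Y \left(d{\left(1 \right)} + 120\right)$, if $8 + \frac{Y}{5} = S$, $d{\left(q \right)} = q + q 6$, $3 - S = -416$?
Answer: $260985$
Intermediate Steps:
$S = 419$ ($S = 3 - -416 = 3 + 416 = 419$)
$d{\left(q \right)} = 7 q$ ($d{\left(q \right)} = q + 6 q = 7 q$)
$Y = 2055$ ($Y = -40 + 5 \cdot 419 = -40 + 2095 = 2055$)
$Y \left(d{\left(1 \right)} + 120\right) = 2055 \left(7 \cdot 1 + 120\right) = 2055 \left(7 + 120\right) = 2055 \cdot 127 = 260985$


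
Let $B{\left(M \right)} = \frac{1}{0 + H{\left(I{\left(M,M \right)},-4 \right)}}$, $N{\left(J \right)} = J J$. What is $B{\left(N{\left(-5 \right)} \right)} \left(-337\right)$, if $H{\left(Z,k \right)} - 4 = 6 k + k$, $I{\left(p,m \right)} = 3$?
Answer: $\frac{337}{24} \approx 14.042$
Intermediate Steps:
$N{\left(J \right)} = J^{2}$
$H{\left(Z,k \right)} = 4 + 7 k$ ($H{\left(Z,k \right)} = 4 + \left(6 k + k\right) = 4 + 7 k$)
$B{\left(M \right)} = - \frac{1}{24}$ ($B{\left(M \right)} = \frac{1}{0 + \left(4 + 7 \left(-4\right)\right)} = \frac{1}{0 + \left(4 - 28\right)} = \frac{1}{0 - 24} = \frac{1}{-24} = - \frac{1}{24}$)
$B{\left(N{\left(-5 \right)} \right)} \left(-337\right) = \left(- \frac{1}{24}\right) \left(-337\right) = \frac{337}{24}$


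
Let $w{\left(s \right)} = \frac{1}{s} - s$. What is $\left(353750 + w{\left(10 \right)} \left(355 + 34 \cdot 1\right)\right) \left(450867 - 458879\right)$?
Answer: $- \frac{14016949934}{5} \approx -2.8034 \cdot 10^{9}$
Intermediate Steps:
$\left(353750 + w{\left(10 \right)} \left(355 + 34 \cdot 1\right)\right) \left(450867 - 458879\right) = \left(353750 + \left(\frac{1}{10} - 10\right) \left(355 + 34 \cdot 1\right)\right) \left(450867 - 458879\right) = \left(353750 + \left(\frac{1}{10} - 10\right) \left(355 + 34\right)\right) \left(-8012\right) = \left(353750 - \frac{38511}{10}\right) \left(-8012\right) = \frac{3498989}{10} \left(-8012\right) = - \frac{14016949934}{5}$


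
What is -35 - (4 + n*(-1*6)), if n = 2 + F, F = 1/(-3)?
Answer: -29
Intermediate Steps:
F = -1/3 (F = 1*(-1/3) = -1/3 ≈ -0.33333)
n = 5/3 (n = 2 - 1/3 = 5/3 ≈ 1.6667)
-35 - (4 + n*(-1*6)) = -35 - (4 + 5*(-1*6)/3) = -35 - (4 + (5/3)*(-6)) = -35 - (4 - 10) = -35 - 1*(-6) = -35 + 6 = -29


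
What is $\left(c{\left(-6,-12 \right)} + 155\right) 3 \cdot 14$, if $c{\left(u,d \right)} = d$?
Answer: $6006$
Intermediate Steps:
$\left(c{\left(-6,-12 \right)} + 155\right) 3 \cdot 14 = \left(-12 + 155\right) 3 \cdot 14 = 143 \cdot 42 = 6006$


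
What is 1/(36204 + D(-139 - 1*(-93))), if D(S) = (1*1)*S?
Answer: 1/36158 ≈ 2.7656e-5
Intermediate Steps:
D(S) = S (D(S) = 1*S = S)
1/(36204 + D(-139 - 1*(-93))) = 1/(36204 + (-139 - 1*(-93))) = 1/(36204 + (-139 + 93)) = 1/(36204 - 46) = 1/36158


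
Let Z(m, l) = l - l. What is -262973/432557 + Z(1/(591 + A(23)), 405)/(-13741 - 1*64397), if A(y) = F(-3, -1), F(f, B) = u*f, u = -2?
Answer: -262973/432557 ≈ -0.60795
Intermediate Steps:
F(f, B) = -2*f
A(y) = 6 (A(y) = -2*(-3) = 6)
Z(m, l) = 0
-262973/432557 + Z(1/(591 + A(23)), 405)/(-13741 - 1*64397) = -262973/432557 + 0/(-13741 - 1*64397) = -262973*1/432557 + 0/(-13741 - 64397) = -262973/432557 + 0/(-78138) = -262973/432557 + 0*(-1/78138) = -262973/432557 + 0 = -262973/432557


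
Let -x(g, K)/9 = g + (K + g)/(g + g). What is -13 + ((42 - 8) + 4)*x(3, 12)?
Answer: -1894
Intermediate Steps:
x(g, K) = -9*g - 9*(K + g)/(2*g) (x(g, K) = -9*(g + (K + g)/(g + g)) = -9*(g + (K + g)/((2*g))) = -9*(g + (K + g)*(1/(2*g))) = -9*(g + (K + g)/(2*g)) = -9*g - 9*(K + g)/(2*g))
-13 + ((42 - 8) + 4)*x(3, 12) = -13 + ((42 - 8) + 4)*(-9/2 - 9*3 - 9/2*12/3) = -13 + (34 + 4)*(-9/2 - 27 - 9/2*12*⅓) = -13 + 38*(-9/2 - 27 - 18) = -13 + 38*(-99/2) = -13 - 1881 = -1894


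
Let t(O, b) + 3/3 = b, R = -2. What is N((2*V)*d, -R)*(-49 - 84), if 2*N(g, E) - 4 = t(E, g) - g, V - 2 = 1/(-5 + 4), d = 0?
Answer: -399/2 ≈ -199.50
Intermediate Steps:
V = 1 (V = 2 + 1/(-5 + 4) = 2 + 1/(-1) = 2 - 1 = 1)
t(O, b) = -1 + b
N(g, E) = 3/2 (N(g, E) = 2 + ((-1 + g) - g)/2 = 2 + (1/2)*(-1) = 2 - 1/2 = 3/2)
N((2*V)*d, -R)*(-49 - 84) = 3*(-49 - 84)/2 = (3/2)*(-133) = -399/2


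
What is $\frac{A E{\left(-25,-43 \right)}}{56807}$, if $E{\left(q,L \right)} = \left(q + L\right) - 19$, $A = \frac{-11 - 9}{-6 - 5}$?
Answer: $- \frac{1740}{624877} \approx -0.0027845$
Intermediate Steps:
$A = \frac{20}{11}$ ($A = - \frac{20}{-11} = \left(-20\right) \left(- \frac{1}{11}\right) = \frac{20}{11} \approx 1.8182$)
$E{\left(q,L \right)} = -19 + L + q$ ($E{\left(q,L \right)} = \left(L + q\right) - 19 = -19 + L + q$)
$\frac{A E{\left(-25,-43 \right)}}{56807} = \frac{\frac{20}{11} \left(-19 - 43 - 25\right)}{56807} = \frac{20}{11} \left(-87\right) \frac{1}{56807} = \left(- \frac{1740}{11}\right) \frac{1}{56807} = - \frac{1740}{624877}$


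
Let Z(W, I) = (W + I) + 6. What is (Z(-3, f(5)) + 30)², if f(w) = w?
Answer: 1444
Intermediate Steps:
Z(W, I) = 6 + I + W (Z(W, I) = (I + W) + 6 = 6 + I + W)
(Z(-3, f(5)) + 30)² = ((6 + 5 - 3) + 30)² = (8 + 30)² = 38² = 1444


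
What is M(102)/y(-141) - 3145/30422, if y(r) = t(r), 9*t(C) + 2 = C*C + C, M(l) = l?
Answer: -17074307/300234718 ≈ -0.056870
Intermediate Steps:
t(C) = -2/9 + C/9 + C²/9 (t(C) = -2/9 + (C*C + C)/9 = -2/9 + (C² + C)/9 = -2/9 + (C + C²)/9 = -2/9 + (C/9 + C²/9) = -2/9 + C/9 + C²/9)
y(r) = -2/9 + r/9 + r²/9
M(102)/y(-141) - 3145/30422 = 102/(-2/9 + (⅑)*(-141) + (⅑)*(-141)²) - 3145/30422 = 102/(-2/9 - 47/3 + (⅑)*19881) - 3145*1/30422 = 102/(-2/9 - 47/3 + 2209) - 3145/30422 = 102/(19738/9) - 3145/30422 = 102*(9/19738) - 3145/30422 = 459/9869 - 3145/30422 = -17074307/300234718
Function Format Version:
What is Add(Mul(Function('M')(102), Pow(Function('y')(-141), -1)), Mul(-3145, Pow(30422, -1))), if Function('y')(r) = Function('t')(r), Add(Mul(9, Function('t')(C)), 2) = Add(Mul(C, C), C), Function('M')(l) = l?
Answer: Rational(-17074307, 300234718) ≈ -0.056870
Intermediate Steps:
Function('t')(C) = Add(Rational(-2, 9), Mul(Rational(1, 9), C), Mul(Rational(1, 9), Pow(C, 2))) (Function('t')(C) = Add(Rational(-2, 9), Mul(Rational(1, 9), Add(Mul(C, C), C))) = Add(Rational(-2, 9), Mul(Rational(1, 9), Add(Pow(C, 2), C))) = Add(Rational(-2, 9), Mul(Rational(1, 9), Add(C, Pow(C, 2)))) = Add(Rational(-2, 9), Add(Mul(Rational(1, 9), C), Mul(Rational(1, 9), Pow(C, 2)))) = Add(Rational(-2, 9), Mul(Rational(1, 9), C), Mul(Rational(1, 9), Pow(C, 2))))
Function('y')(r) = Add(Rational(-2, 9), Mul(Rational(1, 9), r), Mul(Rational(1, 9), Pow(r, 2)))
Add(Mul(Function('M')(102), Pow(Function('y')(-141), -1)), Mul(-3145, Pow(30422, -1))) = Add(Mul(102, Pow(Add(Rational(-2, 9), Mul(Rational(1, 9), -141), Mul(Rational(1, 9), Pow(-141, 2))), -1)), Mul(-3145, Pow(30422, -1))) = Add(Mul(102, Pow(Add(Rational(-2, 9), Rational(-47, 3), Mul(Rational(1, 9), 19881)), -1)), Mul(-3145, Rational(1, 30422))) = Add(Mul(102, Pow(Add(Rational(-2, 9), Rational(-47, 3), 2209), -1)), Rational(-3145, 30422)) = Add(Mul(102, Pow(Rational(19738, 9), -1)), Rational(-3145, 30422)) = Add(Mul(102, Rational(9, 19738)), Rational(-3145, 30422)) = Add(Rational(459, 9869), Rational(-3145, 30422)) = Rational(-17074307, 300234718)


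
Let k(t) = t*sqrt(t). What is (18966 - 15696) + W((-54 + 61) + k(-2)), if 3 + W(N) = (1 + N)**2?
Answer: 3323 - 32*I*sqrt(2) ≈ 3323.0 - 45.255*I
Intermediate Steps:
k(t) = t**(3/2)
W(N) = -3 + (1 + N)**2
(18966 - 15696) + W((-54 + 61) + k(-2)) = (18966 - 15696) + (-3 + (1 + ((-54 + 61) + (-2)**(3/2)))**2) = 3270 + (-3 + (1 + (7 - 2*I*sqrt(2)))**2) = 3270 + (-3 + (8 - 2*I*sqrt(2))**2) = 3267 + (8 - 2*I*sqrt(2))**2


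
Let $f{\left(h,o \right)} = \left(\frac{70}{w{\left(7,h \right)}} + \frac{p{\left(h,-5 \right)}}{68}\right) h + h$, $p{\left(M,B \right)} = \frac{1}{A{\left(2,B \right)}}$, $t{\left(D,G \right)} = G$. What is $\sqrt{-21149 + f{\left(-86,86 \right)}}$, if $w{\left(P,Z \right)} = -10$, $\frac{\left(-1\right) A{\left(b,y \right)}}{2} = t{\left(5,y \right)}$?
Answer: $\frac{i \sqrt{596297355}}{170} \approx 143.64 i$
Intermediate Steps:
$A{\left(b,y \right)} = - 2 y$
$p{\left(M,B \right)} = - \frac{1}{2 B}$ ($p{\left(M,B \right)} = \frac{1}{\left(-2\right) B} = - \frac{1}{2 B}$)
$f{\left(h,o \right)} = - \frac{4079 h}{680}$ ($f{\left(h,o \right)} = \left(\frac{70}{-10} + \frac{\left(- \frac{1}{2}\right) \frac{1}{-5}}{68}\right) h + h = \left(70 \left(- \frac{1}{10}\right) + \left(- \frac{1}{2}\right) \left(- \frac{1}{5}\right) \frac{1}{68}\right) h + h = \left(-7 + \frac{1}{10} \cdot \frac{1}{68}\right) h + h = \left(-7 + \frac{1}{680}\right) h + h = - \frac{4759 h}{680} + h = - \frac{4079 h}{680}$)
$\sqrt{-21149 + f{\left(-86,86 \right)}} = \sqrt{-21149 - - \frac{175397}{340}} = \sqrt{-21149 + \frac{175397}{340}} = \sqrt{- \frac{7015263}{340}} = \frac{i \sqrt{596297355}}{170}$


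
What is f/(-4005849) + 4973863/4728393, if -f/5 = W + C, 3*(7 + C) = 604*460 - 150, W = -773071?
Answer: 1278613397789/6313742790219 ≈ 0.20251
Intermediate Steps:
C = 277669/3 (C = -7 + (604*460 - 150)/3 = -7 + (277840 - 150)/3 = -7 + (⅓)*277690 = -7 + 277690/3 = 277669/3 ≈ 92556.)
f = 10207720/3 (f = -5*(-773071 + 277669/3) = -5*(-2041544/3) = 10207720/3 ≈ 3.4026e+6)
f/(-4005849) + 4973863/4728393 = (10207720/3)/(-4005849) + 4973863/4728393 = (10207720/3)*(-1/4005849) + 4973863*(1/4728393) = -10207720/12017547 + 4973863/4728393 = 1278613397789/6313742790219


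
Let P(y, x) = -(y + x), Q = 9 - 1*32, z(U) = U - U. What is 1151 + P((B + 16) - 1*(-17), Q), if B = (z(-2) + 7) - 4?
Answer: 1138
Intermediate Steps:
z(U) = 0
B = 3 (B = (0 + 7) - 4 = 7 - 4 = 3)
Q = -23 (Q = 9 - 32 = -23)
P(y, x) = -x - y (P(y, x) = -(x + y) = -x - y)
1151 + P((B + 16) - 1*(-17), Q) = 1151 + (-1*(-23) - ((3 + 16) - 1*(-17))) = 1151 + (23 - (19 + 17)) = 1151 + (23 - 1*36) = 1151 + (23 - 36) = 1151 - 13 = 1138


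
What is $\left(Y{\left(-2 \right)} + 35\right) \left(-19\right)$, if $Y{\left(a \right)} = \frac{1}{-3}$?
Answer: $- \frac{1976}{3} \approx -658.67$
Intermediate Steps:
$Y{\left(a \right)} = - \frac{1}{3}$
$\left(Y{\left(-2 \right)} + 35\right) \left(-19\right) = \left(- \frac{1}{3} + 35\right) \left(-19\right) = \frac{104}{3} \left(-19\right) = - \frac{1976}{3}$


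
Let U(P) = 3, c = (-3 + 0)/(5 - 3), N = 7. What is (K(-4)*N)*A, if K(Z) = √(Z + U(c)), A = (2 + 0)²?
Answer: 28*I ≈ 28.0*I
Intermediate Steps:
c = -3/2 ≈ -1.5000
A = 4 (A = 2² = 4)
K(Z) = √(3 + Z) (K(Z) = √(Z + 3) = √(3 + Z))
(K(-4)*N)*A = (√(3 - 4)*7)*4 = (√(-1)*7)*4 = (I*7)*4 = (7*I)*4 = 28*I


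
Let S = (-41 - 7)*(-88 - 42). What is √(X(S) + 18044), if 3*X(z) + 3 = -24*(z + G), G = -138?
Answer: I*√30773 ≈ 175.42*I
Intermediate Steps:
S = 6240 (S = -48*(-130) = 6240)
X(z) = 1103 - 8*z (X(z) = -1 + (-24*(z - 138))/3 = -1 + (-24*(-138 + z))/3 = -1 + (3312 - 24*z)/3 = -1 + (1104 - 8*z) = 1103 - 8*z)
√(X(S) + 18044) = √((1103 - 8*6240) + 18044) = √((1103 - 49920) + 18044) = √(-48817 + 18044) = √(-30773) = I*√30773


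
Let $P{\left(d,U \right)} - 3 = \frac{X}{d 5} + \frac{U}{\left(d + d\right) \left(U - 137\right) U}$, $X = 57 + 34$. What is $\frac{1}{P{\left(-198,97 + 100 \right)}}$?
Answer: $\frac{4752}{13819} \approx 0.34387$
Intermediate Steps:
$X = 91$
$P{\left(d,U \right)} = 3 + \frac{91}{5 d} + \frac{1}{2 d \left(-137 + U\right)}$ ($P{\left(d,U \right)} = 3 + \left(\frac{91}{d 5} + \frac{U}{\left(d + d\right) \left(U - 137\right) U}\right) = 3 + \left(\frac{91}{5 d} + \frac{U}{2 d \left(-137 + U\right) U}\right) = 3 + \left(91 \frac{1}{5 d} + \frac{U}{2 d \left(-137 + U\right) U}\right) = 3 + \left(\frac{91}{5 d} + \frac{U}{2 U d \left(-137 + U\right)}\right) = 3 + \left(\frac{91}{5 d} + U \frac{1}{2 U d \left(-137 + U\right)}\right) = 3 + \left(\frac{91}{5 d} + \frac{1}{2 d \left(-137 + U\right)}\right) = 3 + \frac{91}{5 d} + \frac{1}{2 d \left(-137 + U\right)}$)
$\frac{1}{P{\left(-198,97 + 100 \right)}} = \frac{1}{\frac{1}{10} \frac{1}{-198} \frac{1}{-137 + \left(97 + 100\right)} \left(-24929 - -813780 + 182 \left(97 + 100\right) + 30 \left(97 + 100\right) \left(-198\right)\right)} = \frac{1}{\frac{1}{10} \left(- \frac{1}{198}\right) \frac{1}{-137 + 197} \left(-24929 + 813780 + 182 \cdot 197 + 30 \cdot 197 \left(-198\right)\right)} = \frac{1}{\frac{1}{10} \left(- \frac{1}{198}\right) \frac{1}{60} \left(-24929 + 813780 + 35854 - 1170180\right)} = \frac{1}{\frac{1}{10} \left(- \frac{1}{198}\right) \frac{1}{60} \left(-345475\right)} = \frac{1}{\frac{13819}{4752}} = \frac{4752}{13819}$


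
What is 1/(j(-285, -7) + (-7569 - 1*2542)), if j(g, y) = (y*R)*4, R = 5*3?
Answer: -1/10531 ≈ -9.4958e-5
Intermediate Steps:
R = 15
j(g, y) = 60*y (j(g, y) = (y*15)*4 = (15*y)*4 = 60*y)
1/(j(-285, -7) + (-7569 - 1*2542)) = 1/(60*(-7) + (-7569 - 1*2542)) = 1/(-420 + (-7569 - 2542)) = 1/(-420 - 10111) = 1/(-10531) = -1/10531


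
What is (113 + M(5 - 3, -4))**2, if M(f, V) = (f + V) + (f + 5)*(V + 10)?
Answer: 23409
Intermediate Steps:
M(f, V) = V + f + (5 + f)*(10 + V) (M(f, V) = (V + f) + (5 + f)*(10 + V) = V + f + (5 + f)*(10 + V))
(113 + M(5 - 3, -4))**2 = (113 + (50 + 6*(-4) + 11*(5 - 3) - 4*(5 - 3)))**2 = (113 + (50 - 24 + 11*2 - 4*2))**2 = (113 + (50 - 24 + 22 - 8))**2 = (113 + 40)**2 = 153**2 = 23409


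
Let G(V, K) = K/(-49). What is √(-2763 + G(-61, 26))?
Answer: I*√135413/7 ≈ 52.569*I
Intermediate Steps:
G(V, K) = -K/49 (G(V, K) = K*(-1/49) = -K/49)
√(-2763 + G(-61, 26)) = √(-2763 - 1/49*26) = √(-2763 - 26/49) = √(-135413/49) = I*√135413/7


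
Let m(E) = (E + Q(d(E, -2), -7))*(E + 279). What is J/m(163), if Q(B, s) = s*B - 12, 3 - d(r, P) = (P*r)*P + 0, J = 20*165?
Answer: 825/518687 ≈ 0.0015906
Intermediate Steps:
J = 3300
d(r, P) = 3 - r*P**2 (d(r, P) = 3 - ((P*r)*P + 0) = 3 - (r*P**2 + 0) = 3 - r*P**2)
Q(B, s) = -12 + B*s (Q(B, s) = B*s - 12 = -12 + B*s)
m(E) = (-33 + 29*E)*(279 + E) (m(E) = (E + (-12 + (3 - 1*E*(-2)**2)*(-7)))*(E + 279) = (E + (-12 + (3 - 1*E*4)*(-7)))*(279 + E) = (E + (-12 + (3 - 4*E)*(-7)))*(279 + E) = (E + (-12 + (-21 + 28*E)))*(279 + E) = (E + (-33 + 28*E))*(279 + E) = (-33 + 29*E)*(279 + E))
J/m(163) = 3300/(-9207 + 29*163**2 + 8058*163) = 3300/(-9207 + 29*26569 + 1313454) = 3300/(-9207 + 770501 + 1313454) = 3300/2074748 = 3300*(1/2074748) = 825/518687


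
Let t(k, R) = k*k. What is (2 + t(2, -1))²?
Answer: 36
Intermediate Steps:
t(k, R) = k²
(2 + t(2, -1))² = (2 + 2²)² = (2 + 4)² = 6² = 36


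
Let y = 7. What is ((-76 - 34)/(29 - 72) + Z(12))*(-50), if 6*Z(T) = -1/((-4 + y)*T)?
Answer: -592925/4644 ≈ -127.68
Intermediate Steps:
Z(T) = -1/(18*T) (Z(T) = (-1/((-4 + 7)*T))/6 = (-1/(3*T))/6 = -1/(18*T))
((-76 - 34)/(29 - 72) + Z(12))*(-50) = ((-76 - 34)/(29 - 72) - 1/18/12)*(-50) = (-110/(-43) - 1/18*1/12)*(-50) = (-110*(-1/43) - 1/216)*(-50) = (110/43 - 1/216)*(-50) = (23717/9288)*(-50) = -592925/4644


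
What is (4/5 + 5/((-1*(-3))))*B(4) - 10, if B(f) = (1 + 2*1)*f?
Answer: 98/5 ≈ 19.600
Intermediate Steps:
B(f) = 3*f (B(f) = (1 + 2)*f = 3*f)
(4/5 + 5/((-1*(-3))))*B(4) - 10 = (4/5 + 5/((-1*(-3))))*(3*4) - 10 = (4*(⅕) + 5/3)*12 - 10 = (⅘ + 5*(⅓))*12 - 10 = (⅘ + 5/3)*12 - 10 = (37/15)*12 - 10 = 148/5 - 10 = 98/5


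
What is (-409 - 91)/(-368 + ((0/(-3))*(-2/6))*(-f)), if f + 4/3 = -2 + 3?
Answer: 125/92 ≈ 1.3587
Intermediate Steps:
f = -1/3 (f = -4/3 + (-2 + 3) = -4/3 + 1 = -1/3 ≈ -0.33333)
(-409 - 91)/(-368 + ((0/(-3))*(-2/6))*(-f)) = (-409 - 91)/(-368 + ((0/(-3))*(-2/6))*(-1*(-1/3))) = -500/(-368 + ((0*(-1/3))*(-2*1/6))*(1/3)) = -500/(-368 + (0*(-1/3))*(1/3)) = -500/(-368 + 0*(1/3)) = -500/(-368 + 0) = -500/(-368) = -500*(-1/368) = 125/92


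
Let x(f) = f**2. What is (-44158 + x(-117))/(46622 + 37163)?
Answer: -30469/83785 ≈ -0.36366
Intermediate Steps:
(-44158 + x(-117))/(46622 + 37163) = (-44158 + (-117)**2)/(46622 + 37163) = (-44158 + 13689)/83785 = -30469*1/83785 = -30469/83785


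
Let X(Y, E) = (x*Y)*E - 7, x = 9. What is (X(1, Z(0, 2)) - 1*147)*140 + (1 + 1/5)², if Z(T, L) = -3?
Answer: -633464/25 ≈ -25339.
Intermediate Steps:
X(Y, E) = -7 + 9*E*Y (X(Y, E) = (9*Y)*E - 7 = 9*E*Y - 7 = -7 + 9*E*Y)
(X(1, Z(0, 2)) - 1*147)*140 + (1 + 1/5)² = ((-7 + 9*(-3)*1) - 1*147)*140 + (1 + 1/5)² = ((-7 - 27) - 147)*140 + (1 + ⅕)² = (-34 - 147)*140 + (6/5)² = -181*140 + 36/25 = -25340 + 36/25 = -633464/25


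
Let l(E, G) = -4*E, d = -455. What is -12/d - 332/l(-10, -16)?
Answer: -7529/910 ≈ -8.2736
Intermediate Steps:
-12/d - 332/l(-10, -16) = -12/(-455) - 332/((-4*(-10))) = -12*(-1/455) - 332/40 = 12/455 - 332*1/40 = 12/455 - 83/10 = -7529/910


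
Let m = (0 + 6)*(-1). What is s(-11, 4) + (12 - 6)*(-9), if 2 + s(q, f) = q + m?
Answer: -73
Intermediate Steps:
m = -6 (m = 6*(-1) = -6)
s(q, f) = -8 + q (s(q, f) = -2 + (q - 6) = -2 + (-6 + q) = -8 + q)
s(-11, 4) + (12 - 6)*(-9) = (-8 - 11) + (12 - 6)*(-9) = -19 + 6*(-9) = -19 - 54 = -73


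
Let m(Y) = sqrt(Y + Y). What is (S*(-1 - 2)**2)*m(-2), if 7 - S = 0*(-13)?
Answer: 126*I ≈ 126.0*I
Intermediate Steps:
S = 7 (S = 7 - 0*(-13) = 7 - 1*0 = 7 + 0 = 7)
m(Y) = sqrt(2)*sqrt(Y) (m(Y) = sqrt(2*Y) = sqrt(2)*sqrt(Y))
(S*(-1 - 2)**2)*m(-2) = (7*(-1 - 2)**2)*(sqrt(2)*sqrt(-2)) = (7*(-3)**2)*(sqrt(2)*(I*sqrt(2))) = (7*9)*(2*I) = 63*(2*I) = 126*I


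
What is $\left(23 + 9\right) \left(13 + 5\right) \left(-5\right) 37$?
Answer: $-106560$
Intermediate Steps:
$\left(23 + 9\right) \left(13 + 5\right) \left(-5\right) 37 = 32 \cdot 18 \left(-5\right) 37 = 576 \left(-5\right) 37 = \left(-2880\right) 37 = -106560$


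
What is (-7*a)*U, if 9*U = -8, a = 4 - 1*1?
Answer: 56/3 ≈ 18.667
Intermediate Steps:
a = 3 (a = 4 - 1 = 3)
U = -8/9 (U = (⅑)*(-8) = -8/9 ≈ -0.88889)
(-7*a)*U = -7*3*(-8/9) = -21*(-8/9) = 56/3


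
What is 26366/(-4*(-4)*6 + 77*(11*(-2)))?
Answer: -13183/799 ≈ -16.499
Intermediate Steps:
26366/(-4*(-4)*6 + 77*(11*(-2))) = 26366/(16*6 + 77*(-22)) = 26366/(96 - 1694) = 26366/(-1598) = 26366*(-1/1598) = -13183/799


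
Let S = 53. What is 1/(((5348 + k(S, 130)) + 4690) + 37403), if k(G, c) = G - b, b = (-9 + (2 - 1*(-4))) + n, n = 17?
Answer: 1/47480 ≈ 2.1062e-5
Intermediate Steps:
b = 14 (b = (-9 + (2 - 1*(-4))) + 17 = (-9 + (2 + 4)) + 17 = (-9 + 6) + 17 = -3 + 17 = 14)
k(G, c) = -14 + G (k(G, c) = G - 1*14 = G - 14 = -14 + G)
1/(((5348 + k(S, 130)) + 4690) + 37403) = 1/(((5348 + (-14 + 53)) + 4690) + 37403) = 1/(((5348 + 39) + 4690) + 37403) = 1/((5387 + 4690) + 37403) = 1/(10077 + 37403) = 1/47480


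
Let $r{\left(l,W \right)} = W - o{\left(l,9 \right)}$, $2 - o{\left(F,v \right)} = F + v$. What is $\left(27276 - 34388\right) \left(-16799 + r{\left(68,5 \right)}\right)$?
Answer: $118905528$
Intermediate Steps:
$o{\left(F,v \right)} = 2 - F - v$ ($o{\left(F,v \right)} = 2 - \left(F + v\right) = 2 - F - v$)
$r{\left(l,W \right)} = 7 + W + l$ ($r{\left(l,W \right)} = W - \left(2 - l - 9\right) = W - \left(-7 - l\right) = W + \left(7 + l\right) = 7 + W + l$)
$\left(27276 - 34388\right) \left(-16799 + r{\left(68,5 \right)}\right) = \left(27276 - 34388\right) \left(-16799 + \left(7 + 5 + 68\right)\right) = - 7112 \left(-16799 + 80\right) = \left(-7112\right) \left(-16719\right) = 118905528$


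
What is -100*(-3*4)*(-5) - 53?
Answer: -6053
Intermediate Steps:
-100*(-3*4)*(-5) - 53 = -(-1200)*(-5) - 53 = -100*60 - 53 = -6000 - 53 = -6053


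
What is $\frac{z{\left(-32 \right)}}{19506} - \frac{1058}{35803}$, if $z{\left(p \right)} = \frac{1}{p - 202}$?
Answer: $- \frac{4829175235}{163419356412} \approx -0.029551$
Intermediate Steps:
$z{\left(p \right)} = \frac{1}{-202 + p}$
$\frac{z{\left(-32 \right)}}{19506} - \frac{1058}{35803} = \frac{1}{\left(-202 - 32\right) 19506} - \frac{1058}{35803} = \frac{1}{-234} \cdot \frac{1}{19506} - \frac{1058}{35803} = \left(- \frac{1}{234}\right) \frac{1}{19506} - \frac{1058}{35803} = - \frac{1}{4564404} - \frac{1058}{35803} = - \frac{4829175235}{163419356412}$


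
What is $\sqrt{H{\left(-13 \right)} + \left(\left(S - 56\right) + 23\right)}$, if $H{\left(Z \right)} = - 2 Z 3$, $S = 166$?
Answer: $\sqrt{211} \approx 14.526$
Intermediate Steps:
$H{\left(Z \right)} = - 6 Z$
$\sqrt{H{\left(-13 \right)} + \left(\left(S - 56\right) + 23\right)} = \sqrt{\left(-6\right) \left(-13\right) + \left(\left(166 - 56\right) + 23\right)} = \sqrt{78 + \left(110 + 23\right)} = \sqrt{78 + 133} = \sqrt{211}$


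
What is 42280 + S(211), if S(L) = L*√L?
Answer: 42280 + 211*√211 ≈ 45345.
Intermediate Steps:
S(L) = L^(3/2)
42280 + S(211) = 42280 + 211^(3/2) = 42280 + 211*√211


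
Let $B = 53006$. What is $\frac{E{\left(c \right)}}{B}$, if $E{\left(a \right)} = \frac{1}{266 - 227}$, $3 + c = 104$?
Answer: $\frac{1}{2067234} \approx 4.8374 \cdot 10^{-7}$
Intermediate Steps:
$c = 101$ ($c = -3 + 104 = 101$)
$E{\left(a \right)} = \frac{1}{39}$
$\frac{E{\left(c \right)}}{B} = \frac{1}{39 \cdot 53006} = \frac{1}{39} \cdot \frac{1}{53006} = \frac{1}{2067234}$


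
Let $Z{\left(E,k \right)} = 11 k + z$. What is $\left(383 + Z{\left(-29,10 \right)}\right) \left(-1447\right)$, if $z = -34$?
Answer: $-664173$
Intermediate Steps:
$Z{\left(E,k \right)} = -34 + 11 k$ ($Z{\left(E,k \right)} = 11 k - 34 = -34 + 11 k$)
$\left(383 + Z{\left(-29,10 \right)}\right) \left(-1447\right) = \left(383 + \left(-34 + 11 \cdot 10\right)\right) \left(-1447\right) = \left(383 + \left(-34 + 110\right)\right) \left(-1447\right) = \left(383 + 76\right) \left(-1447\right) = 459 \left(-1447\right) = -664173$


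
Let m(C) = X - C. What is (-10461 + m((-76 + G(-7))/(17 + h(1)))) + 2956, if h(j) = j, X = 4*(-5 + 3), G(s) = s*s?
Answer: -15023/2 ≈ -7511.5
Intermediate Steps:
G(s) = s²
X = -8 (X = 4*(-2) = -8)
m(C) = -8 - C
(-10461 + m((-76 + G(-7))/(17 + h(1)))) + 2956 = (-10461 + (-8 - (-76 + (-7)²)/(17 + 1))) + 2956 = (-10461 + (-8 - (-76 + 49)/18)) + 2956 = (-10461 + (-8 - (-27)/18)) + 2956 = (-10461 + (-8 - 1*(-3/2))) + 2956 = (-10461 + (-8 + 3/2)) + 2956 = (-10461 - 13/2) + 2956 = -20935/2 + 2956 = -15023/2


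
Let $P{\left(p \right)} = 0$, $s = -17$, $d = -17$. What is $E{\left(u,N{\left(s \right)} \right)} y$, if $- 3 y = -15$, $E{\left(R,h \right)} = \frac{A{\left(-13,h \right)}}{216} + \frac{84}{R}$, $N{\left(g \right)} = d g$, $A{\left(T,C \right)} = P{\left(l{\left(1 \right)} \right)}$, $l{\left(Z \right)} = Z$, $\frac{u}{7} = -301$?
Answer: $- \frac{60}{301} \approx -0.19934$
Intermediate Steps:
$u = -2107$ ($u = 7 \left(-301\right) = -2107$)
$A{\left(T,C \right)} = 0$
$N{\left(g \right)} = - 17 g$
$E{\left(R,h \right)} = \frac{84}{R}$ ($E{\left(R,h \right)} = \frac{0}{216} + \frac{84}{R} = 0 \cdot \frac{1}{216} + \frac{84}{R} = 0 + \frac{84}{R} = \frac{84}{R}$)
$y = 5$ ($y = \left(- \frac{1}{3}\right) \left(-15\right) = 5$)
$E{\left(u,N{\left(s \right)} \right)} y = \frac{84}{-2107} \cdot 5 = 84 \left(- \frac{1}{2107}\right) 5 = \left(- \frac{12}{301}\right) 5 = - \frac{60}{301}$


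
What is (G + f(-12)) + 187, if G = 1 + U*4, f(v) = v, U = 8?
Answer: 208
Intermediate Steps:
G = 33 (G = 1 + 8*4 = 1 + 32 = 33)
(G + f(-12)) + 187 = (33 - 12) + 187 = 21 + 187 = 208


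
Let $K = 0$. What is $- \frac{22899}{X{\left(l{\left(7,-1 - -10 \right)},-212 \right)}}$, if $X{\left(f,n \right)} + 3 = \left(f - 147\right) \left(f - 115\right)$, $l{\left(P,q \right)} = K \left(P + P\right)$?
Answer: $- \frac{7633}{5634} \approx -1.3548$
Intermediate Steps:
$l{\left(P,q \right)} = 0$ ($l{\left(P,q \right)} = 0 \left(P + P\right) = 0 \cdot 2 P = 0$)
$X{\left(f,n \right)} = -3 + \left(-147 + f\right) \left(-115 + f\right)$ ($X{\left(f,n \right)} = -3 + \left(f - 147\right) \left(f - 115\right) = -3 + \left(-147 + f\right) \left(-115 + f\right)$)
$- \frac{22899}{X{\left(l{\left(7,-1 - -10 \right)},-212 \right)}} = - \frac{22899}{16902 + 0^{2} - 0} = - \frac{22899}{16902 + 0 + 0} = - \frac{22899}{16902} = \left(-22899\right) \frac{1}{16902} = - \frac{7633}{5634}$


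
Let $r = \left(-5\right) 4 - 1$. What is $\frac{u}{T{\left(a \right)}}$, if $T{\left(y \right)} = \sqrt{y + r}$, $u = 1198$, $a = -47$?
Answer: $- \frac{599 i \sqrt{17}}{17} \approx - 145.28 i$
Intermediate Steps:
$r = -21$ ($r = -20 - 1 = -21$)
$T{\left(y \right)} = \sqrt{-21 + y}$ ($T{\left(y \right)} = \sqrt{y - 21} = \sqrt{-21 + y}$)
$\frac{u}{T{\left(a \right)}} = \frac{1198}{\sqrt{-21 - 47}} = \frac{1198}{\sqrt{-68}} = \frac{1198}{2 i \sqrt{17}} = 1198 \left(- \frac{i \sqrt{17}}{34}\right) = - \frac{599 i \sqrt{17}}{17}$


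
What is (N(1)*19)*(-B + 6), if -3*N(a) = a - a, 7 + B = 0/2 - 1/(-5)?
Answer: 0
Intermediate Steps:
B = -34/5 (B = -7 + (0/2 - 1/(-5)) = -7 + (0*(½) - 1*(-⅕)) = -7 + (0 + ⅕) = -7 + ⅕ = -34/5 ≈ -6.8000)
N(a) = 0 (N(a) = -(a - a)/3 = -⅓*0 = 0)
(N(1)*19)*(-B + 6) = (0*19)*(-1*(-34/5) + 6) = 0*(34/5 + 6) = 0*(64/5) = 0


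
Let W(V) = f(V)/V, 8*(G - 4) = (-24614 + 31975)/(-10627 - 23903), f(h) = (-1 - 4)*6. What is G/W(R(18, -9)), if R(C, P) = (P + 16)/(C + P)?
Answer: -7683193/74584800 ≈ -0.10301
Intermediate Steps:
f(h) = -30 (f(h) = -5*6 = -30)
R(C, P) = (16 + P)/(C + P)
G = 1097599/276240 (G = 4 + ((-24614 + 31975)/(-10627 - 23903))/8 = 4 + (7361/(-34530))/8 = 4 + (7361*(-1/34530))/8 = 4 + (1/8)*(-7361/34530) = 4 - 7361/276240 = 1097599/276240 ≈ 3.9734)
W(V) = -30/V
G/W(R(18, -9)) = 1097599/(276240*((-30*(18 - 9)/(16 - 9)))) = 1097599/(276240*((-30/(7/9)))) = 1097599/(276240*((-30/((1/9)*7)))) = 1097599/(276240*((-30/7/9))) = 1097599/(276240*((-30*9/7))) = 1097599/(276240*(-270/7)) = (1097599/276240)*(-7/270) = -7683193/74584800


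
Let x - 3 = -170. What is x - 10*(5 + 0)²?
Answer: -417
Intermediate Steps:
x = -167 (x = 3 - 170 = -167)
x - 10*(5 + 0)² = -167 - 10*(5 + 0)² = -167 - 10*5² = -167 - 10*25 = -167 - 250 = -417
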